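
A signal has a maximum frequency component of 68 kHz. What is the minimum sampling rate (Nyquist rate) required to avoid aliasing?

By the Nyquist-Shannon sampling theorem,
the minimum sampling rate (Nyquist rate) must be at least 2 * f_max.
Nyquist rate = 2 * 68 kHz = 136 kHz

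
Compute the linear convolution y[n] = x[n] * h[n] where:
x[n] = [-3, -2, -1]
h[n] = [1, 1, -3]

y[n] = sum_k x[k]*h[n-k]. Output length = len(x) + len(h) - 1 = 3 + 3 - 1 = 5.
y[0] = -3*1 = -3
y[1] = -2*1 + -3*1 = -5
y[2] = -1*1 + -2*1 + -3*-3 = 6
y[3] = -1*1 + -2*-3 = 5
y[4] = -1*-3 = 3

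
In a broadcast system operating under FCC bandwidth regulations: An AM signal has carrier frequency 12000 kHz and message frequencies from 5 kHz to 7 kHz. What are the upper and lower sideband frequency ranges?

Upper sideband (USB) = fc + [fm_low, fm_high] = 12000 + [5, 7] = [12005, 12007] kHz
Lower sideband (LSB) = fc - [fm_high, fm_low] = 12000 - [7, 5] = [11993, 11995] kHz
Total occupied spectrum: 11993 kHz to 12007 kHz (plus carrier at 12000 kHz)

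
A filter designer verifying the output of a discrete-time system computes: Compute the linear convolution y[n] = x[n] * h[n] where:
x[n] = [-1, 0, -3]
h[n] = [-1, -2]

y[n] = sum_k x[k]*h[n-k]. Output length = len(x) + len(h) - 1 = 3 + 2 - 1 = 4.
y[0] = -1*-1 = 1
y[1] = 0*-1 + -1*-2 = 2
y[2] = -3*-1 + 0*-2 = 3
y[3] = -3*-2 = 6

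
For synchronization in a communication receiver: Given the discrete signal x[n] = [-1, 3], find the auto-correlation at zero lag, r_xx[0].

The auto-correlation at zero lag r_xx[0] equals the signal energy.
r_xx[0] = sum of x[n]^2 = (-1)^2 + 3^2
= 1 + 9 = 10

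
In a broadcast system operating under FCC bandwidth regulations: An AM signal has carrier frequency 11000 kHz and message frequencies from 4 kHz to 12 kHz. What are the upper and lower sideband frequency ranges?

Upper sideband (USB) = fc + [fm_low, fm_high] = 11000 + [4, 12] = [11004, 11012] kHz
Lower sideband (LSB) = fc - [fm_high, fm_low] = 11000 - [12, 4] = [10988, 10996] kHz
Total occupied spectrum: 10988 kHz to 11012 kHz (plus carrier at 11000 kHz)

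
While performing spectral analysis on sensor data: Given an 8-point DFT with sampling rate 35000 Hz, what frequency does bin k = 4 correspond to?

The frequency of DFT bin k is: f_k = k * f_s / N
f_4 = 4 * 35000 / 8 = 17500 Hz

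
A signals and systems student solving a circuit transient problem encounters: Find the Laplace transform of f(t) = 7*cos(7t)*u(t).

Standard pair: cos(wt)*u(t) <-> s/(s^2+w^2)
With w = 7: L{7*cos(7t)*u(t)} = 7s/(s^2+49)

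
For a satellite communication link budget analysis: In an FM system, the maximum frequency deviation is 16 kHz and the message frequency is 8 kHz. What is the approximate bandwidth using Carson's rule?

Carson's rule: BW = 2*(delta_f + f_m)
= 2*(16 + 8) kHz = 48 kHz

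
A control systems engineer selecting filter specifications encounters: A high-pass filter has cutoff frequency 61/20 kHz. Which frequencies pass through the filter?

A high-pass filter passes all frequencies above the cutoff frequency 61/20 kHz and attenuates lower frequencies.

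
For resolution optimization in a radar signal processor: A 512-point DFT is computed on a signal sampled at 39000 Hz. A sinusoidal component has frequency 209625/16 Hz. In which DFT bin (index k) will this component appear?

DFT frequency resolution = f_s/N = 39000/512 = 4875/64 Hz
Bin index k = f_signal / resolution = 209625/16 / 4875/64 = 172
The signal frequency 209625/16 Hz falls in DFT bin k = 172.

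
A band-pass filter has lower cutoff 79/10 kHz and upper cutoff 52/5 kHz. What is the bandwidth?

Bandwidth = f_high - f_low
= 52/5 kHz - 79/10 kHz = 5/2 kHz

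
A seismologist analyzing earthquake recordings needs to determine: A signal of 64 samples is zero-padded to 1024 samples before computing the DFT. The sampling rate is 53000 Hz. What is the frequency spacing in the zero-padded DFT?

Original DFT: N = 64, resolution = f_s/N = 53000/64 = 6625/8 Hz
Zero-padded DFT: N = 1024, resolution = f_s/N = 53000/1024 = 6625/128 Hz
Zero-padding interpolates the spectrum (finer frequency grid)
but does NOT improve the true spectral resolution (ability to resolve close frequencies).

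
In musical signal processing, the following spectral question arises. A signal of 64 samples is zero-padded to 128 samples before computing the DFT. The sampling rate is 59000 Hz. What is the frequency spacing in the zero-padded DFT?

Original DFT: N = 64, resolution = f_s/N = 59000/64 = 7375/8 Hz
Zero-padded DFT: N = 128, resolution = f_s/N = 59000/128 = 7375/16 Hz
Zero-padding interpolates the spectrum (finer frequency grid)
but does NOT improve the true spectral resolution (ability to resolve close frequencies).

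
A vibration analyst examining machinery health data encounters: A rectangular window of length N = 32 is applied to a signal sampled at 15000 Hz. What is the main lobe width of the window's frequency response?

For a rectangular window of length N,
the main lobe width in frequency is 2*f_s/N.
= 2*15000/32 = 1875/2 Hz
This determines the minimum frequency separation for resolving two sinusoids.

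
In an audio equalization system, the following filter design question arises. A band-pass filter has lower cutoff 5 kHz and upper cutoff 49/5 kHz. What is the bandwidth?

Bandwidth = f_high - f_low
= 49/5 kHz - 5 kHz = 24/5 kHz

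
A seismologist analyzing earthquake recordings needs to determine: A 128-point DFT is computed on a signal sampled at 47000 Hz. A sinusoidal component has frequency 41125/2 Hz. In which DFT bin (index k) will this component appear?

DFT frequency resolution = f_s/N = 47000/128 = 5875/16 Hz
Bin index k = f_signal / resolution = 41125/2 / 5875/16 = 56
The signal frequency 41125/2 Hz falls in DFT bin k = 56.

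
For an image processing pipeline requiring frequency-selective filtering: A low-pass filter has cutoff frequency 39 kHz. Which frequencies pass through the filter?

A low-pass filter passes all frequencies below the cutoff frequency 39 kHz and attenuates higher frequencies.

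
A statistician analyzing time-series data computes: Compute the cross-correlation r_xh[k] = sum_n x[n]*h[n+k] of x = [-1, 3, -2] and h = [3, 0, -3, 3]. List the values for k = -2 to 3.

Both sequences indexed from 0 and zero outside their support.
Lags with overlap: k = -2 to 3.
  r_xh[-2] = x[2]*h[0] = -6
  r_xh[-1] = x[1]*h[0] + x[2]*h[1] = 9
  r_xh[0] = x[0]*h[0] + x[1]*h[1] + x[2]*h[2] = 3
  r_xh[1] = x[0]*h[1] + x[1]*h[2] + x[2]*h[3] = -15
  r_xh[2] = x[0]*h[2] + x[1]*h[3] = 12
  r_xh[3] = x[0]*h[3] = -3
r_xh = [-6, 9, 3, -15, 12, -3] (for k = -2, ..., 3)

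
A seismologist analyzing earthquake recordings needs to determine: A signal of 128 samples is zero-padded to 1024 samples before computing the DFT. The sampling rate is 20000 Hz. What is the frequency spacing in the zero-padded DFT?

Original DFT: N = 128, resolution = f_s/N = 20000/128 = 625/4 Hz
Zero-padded DFT: N = 1024, resolution = f_s/N = 20000/1024 = 625/32 Hz
Zero-padding interpolates the spectrum (finer frequency grid)
but does NOT improve the true spectral resolution (ability to resolve close frequencies).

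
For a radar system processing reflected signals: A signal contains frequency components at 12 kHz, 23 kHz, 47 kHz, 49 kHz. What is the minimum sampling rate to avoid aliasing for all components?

The highest frequency component is f_max = 49 kHz.
Nyquist rate = 2 * f_max = 2 * 49 kHz = 98 kHz.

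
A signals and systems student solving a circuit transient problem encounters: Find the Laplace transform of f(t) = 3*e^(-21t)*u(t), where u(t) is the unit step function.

Standard Laplace transform pair:
e^(-at)*u(t) <-> 1/(s+a)
With a = 21: L{3*e^(-21t)*u(t)} = 3/(s+21), ROC: Re(s) > -21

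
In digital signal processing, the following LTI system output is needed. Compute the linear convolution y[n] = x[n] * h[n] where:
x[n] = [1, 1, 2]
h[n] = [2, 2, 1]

y[n] = sum_k x[k]*h[n-k]. Output length = len(x) + len(h) - 1 = 3 + 3 - 1 = 5.
y[0] = 1*2 = 2
y[1] = 1*2 + 1*2 = 4
y[2] = 2*2 + 1*2 + 1*1 = 7
y[3] = 2*2 + 1*1 = 5
y[4] = 2*1 = 2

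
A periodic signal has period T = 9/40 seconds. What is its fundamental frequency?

The fundamental frequency is the reciprocal of the period.
f = 1/T = 1/(9/40) = 40/9 Hz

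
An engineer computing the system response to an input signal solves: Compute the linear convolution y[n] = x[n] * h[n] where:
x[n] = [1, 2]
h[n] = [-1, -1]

y[n] = sum_k x[k]*h[n-k]. Output length = len(x) + len(h) - 1 = 2 + 2 - 1 = 3.
y[0] = 1*-1 = -1
y[1] = 2*-1 + 1*-1 = -3
y[2] = 2*-1 = -2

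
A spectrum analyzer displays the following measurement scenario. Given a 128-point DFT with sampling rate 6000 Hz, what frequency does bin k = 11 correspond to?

The frequency of DFT bin k is: f_k = k * f_s / N
f_11 = 11 * 6000 / 128 = 4125/8 Hz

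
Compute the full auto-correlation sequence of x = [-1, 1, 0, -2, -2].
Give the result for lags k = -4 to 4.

r_xx[k] = sum_m x[m]*x[m+k], indexed from 0, for k = -4 to 4:
  r_xx[-4] = x[4]*x[0] = 2
  r_xx[-3] = x[3]*x[0] + x[4]*x[1] = 0
  r_xx[-2] = x[2]*x[0] + x[3]*x[1] + x[4]*x[2] = -2
  r_xx[-1] = x[1]*x[0] + x[2]*x[1] + x[3]*x[2] + x[4]*x[3] = 3
  r_xx[0] = x[0]*x[0] + x[1]*x[1] + x[2]*x[2] + x[3]*x[3] + x[4]*x[4] = 10
  r_xx[1] = x[0]*x[1] + x[1]*x[2] + x[2]*x[3] + x[3]*x[4] = 3
  r_xx[2] = x[0]*x[2] + x[1]*x[3] + x[2]*x[4] = -2
  r_xx[3] = x[0]*x[3] + x[1]*x[4] = 0
  r_xx[4] = x[0]*x[4] = 2
r_xx = [2, 0, -2, 3, 10, 3, -2, 0, 2]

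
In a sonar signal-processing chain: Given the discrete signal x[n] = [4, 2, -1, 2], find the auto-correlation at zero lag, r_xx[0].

The auto-correlation at zero lag r_xx[0] equals the signal energy.
r_xx[0] = sum of x[n]^2 = 4^2 + 2^2 + (-1)^2 + 2^2
= 16 + 4 + 1 + 4 = 25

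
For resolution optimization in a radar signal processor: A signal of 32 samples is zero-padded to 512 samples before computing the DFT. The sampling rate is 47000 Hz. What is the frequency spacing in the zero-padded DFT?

Original DFT: N = 32, resolution = f_s/N = 47000/32 = 5875/4 Hz
Zero-padded DFT: N = 512, resolution = f_s/N = 47000/512 = 5875/64 Hz
Zero-padding interpolates the spectrum (finer frequency grid)
but does NOT improve the true spectral resolution (ability to resolve close frequencies).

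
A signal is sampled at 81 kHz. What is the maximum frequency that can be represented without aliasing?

The maximum frequency that can be represented without aliasing
is the Nyquist frequency: f_max = f_s / 2 = 81 kHz / 2 = 81/2 kHz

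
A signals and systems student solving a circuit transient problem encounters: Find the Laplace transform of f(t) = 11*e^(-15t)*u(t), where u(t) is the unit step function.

Standard Laplace transform pair:
e^(-at)*u(t) <-> 1/(s+a)
With a = 15: L{11*e^(-15t)*u(t)} = 11/(s+15), ROC: Re(s) > -15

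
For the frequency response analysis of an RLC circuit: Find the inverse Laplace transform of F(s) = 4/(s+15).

Standard pair: k/(s+a) <-> k*e^(-at)*u(t)
With k=4, a=15: f(t) = 4*e^(-15t)*u(t)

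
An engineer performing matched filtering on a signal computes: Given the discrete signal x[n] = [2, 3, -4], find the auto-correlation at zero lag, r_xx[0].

The auto-correlation at zero lag r_xx[0] equals the signal energy.
r_xx[0] = sum of x[n]^2 = 2^2 + 3^2 + (-4)^2
= 4 + 9 + 16 = 29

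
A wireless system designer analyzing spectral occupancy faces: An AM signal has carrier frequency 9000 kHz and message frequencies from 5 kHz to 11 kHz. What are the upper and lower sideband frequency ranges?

Upper sideband (USB) = fc + [fm_low, fm_high] = 9000 + [5, 11] = [9005, 9011] kHz
Lower sideband (LSB) = fc - [fm_high, fm_low] = 9000 - [11, 5] = [8989, 8995] kHz
Total occupied spectrum: 8989 kHz to 9011 kHz (plus carrier at 9000 kHz)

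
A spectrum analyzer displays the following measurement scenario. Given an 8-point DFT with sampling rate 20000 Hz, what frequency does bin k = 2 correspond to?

The frequency of DFT bin k is: f_k = k * f_s / N
f_2 = 2 * 20000 / 8 = 5000 Hz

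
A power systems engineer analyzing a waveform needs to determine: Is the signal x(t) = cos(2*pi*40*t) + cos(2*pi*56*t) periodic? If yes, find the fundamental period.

f1 = 40 Hz, f2 = 56 Hz
Period T1 = 1/40, T2 = 1/56
Ratio T1/T2 = 56/40, which is rational.
The signal is periodic with fundamental period T = 1/GCD(40,56) = 1/8 s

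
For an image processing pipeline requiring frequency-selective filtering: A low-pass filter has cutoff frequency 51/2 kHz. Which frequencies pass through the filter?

A low-pass filter passes all frequencies below the cutoff frequency 51/2 kHz and attenuates higher frequencies.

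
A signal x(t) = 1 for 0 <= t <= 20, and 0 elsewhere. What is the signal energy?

Energy = integral of |x(t)|^2 dt over the signal duration
= 1^2 * 20 = 1 * 20 = 20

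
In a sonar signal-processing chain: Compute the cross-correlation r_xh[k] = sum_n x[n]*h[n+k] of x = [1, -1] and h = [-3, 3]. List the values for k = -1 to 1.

Both sequences indexed from 0 and zero outside their support.
Lags with overlap: k = -1 to 1.
  r_xh[-1] = x[1]*h[0] = 3
  r_xh[0] = x[0]*h[0] + x[1]*h[1] = -6
  r_xh[1] = x[0]*h[1] = 3
r_xh = [3, -6, 3] (for k = -1, ..., 1)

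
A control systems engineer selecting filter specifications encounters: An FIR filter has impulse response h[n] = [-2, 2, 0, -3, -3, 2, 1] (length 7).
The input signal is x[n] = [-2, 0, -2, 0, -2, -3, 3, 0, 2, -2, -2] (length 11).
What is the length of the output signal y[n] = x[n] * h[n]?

For linear convolution, the output length is:
len(y) = len(x) + len(h) - 1 = 11 + 7 - 1 = 17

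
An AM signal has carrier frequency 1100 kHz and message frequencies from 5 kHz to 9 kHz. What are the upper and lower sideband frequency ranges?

Upper sideband (USB) = fc + [fm_low, fm_high] = 1100 + [5, 9] = [1105, 1109] kHz
Lower sideband (LSB) = fc - [fm_high, fm_low] = 1100 - [9, 5] = [1091, 1095] kHz
Total occupied spectrum: 1091 kHz to 1109 kHz (plus carrier at 1100 kHz)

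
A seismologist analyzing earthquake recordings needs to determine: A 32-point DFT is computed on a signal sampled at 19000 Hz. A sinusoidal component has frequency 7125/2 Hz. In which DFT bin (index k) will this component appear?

DFT frequency resolution = f_s/N = 19000/32 = 2375/4 Hz
Bin index k = f_signal / resolution = 7125/2 / 2375/4 = 6
The signal frequency 7125/2 Hz falls in DFT bin k = 6.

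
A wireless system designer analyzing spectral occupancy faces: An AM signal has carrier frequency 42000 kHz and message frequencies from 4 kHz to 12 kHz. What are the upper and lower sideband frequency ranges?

Upper sideband (USB) = fc + [fm_low, fm_high] = 42000 + [4, 12] = [42004, 42012] kHz
Lower sideband (LSB) = fc - [fm_high, fm_low] = 42000 - [12, 4] = [41988, 41996] kHz
Total occupied spectrum: 41988 kHz to 42012 kHz (plus carrier at 42000 kHz)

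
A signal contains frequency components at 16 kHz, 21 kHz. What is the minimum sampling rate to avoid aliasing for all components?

The highest frequency component is f_max = 21 kHz.
Nyquist rate = 2 * f_max = 2 * 21 kHz = 42 kHz.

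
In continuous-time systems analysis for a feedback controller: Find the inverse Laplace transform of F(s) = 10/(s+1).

Standard pair: k/(s+a) <-> k*e^(-at)*u(t)
With k=10, a=1: f(t) = 10*e^(-t)*u(t)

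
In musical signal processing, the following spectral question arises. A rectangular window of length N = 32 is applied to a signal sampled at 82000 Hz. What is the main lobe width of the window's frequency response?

For a rectangular window of length N,
the main lobe width in frequency is 2*f_s/N.
= 2*82000/32 = 5125 Hz
This determines the minimum frequency separation for resolving two sinusoids.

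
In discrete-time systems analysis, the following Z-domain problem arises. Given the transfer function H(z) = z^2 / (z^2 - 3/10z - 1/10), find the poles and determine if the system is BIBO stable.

Poles are roots of the denominator: z^2 - 3/10z - 1/10 = 0.
Quadratic formula: z = [-(-3/10) +/- sqrt((-3/10)^2 - 4*(-1/10))] / 2
Discriminant = 9/100 + 2/5 = 49/100; sqrt = 7/10.
z = (3/10 +/- 7/10) / 2 => z = 1/2 or z = -1/5.
|p1| = 1/2, |p2| = 1/5.
For BIBO stability, all poles must lie inside the unit circle (|p| < 1).
System is STABLE since both |p| < 1.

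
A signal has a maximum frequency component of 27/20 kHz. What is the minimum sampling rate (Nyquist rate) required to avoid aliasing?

By the Nyquist-Shannon sampling theorem,
the minimum sampling rate (Nyquist rate) must be at least 2 * f_max.
Nyquist rate = 2 * 27/20 kHz = 27/10 kHz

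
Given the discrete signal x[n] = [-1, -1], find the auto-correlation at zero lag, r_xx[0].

The auto-correlation at zero lag r_xx[0] equals the signal energy.
r_xx[0] = sum of x[n]^2 = (-1)^2 + (-1)^2
= 1 + 1 = 2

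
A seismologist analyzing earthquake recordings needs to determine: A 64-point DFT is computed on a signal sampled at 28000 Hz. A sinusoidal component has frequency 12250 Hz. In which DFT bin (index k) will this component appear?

DFT frequency resolution = f_s/N = 28000/64 = 875/2 Hz
Bin index k = f_signal / resolution = 12250 / 875/2 = 28
The signal frequency 12250 Hz falls in DFT bin k = 28.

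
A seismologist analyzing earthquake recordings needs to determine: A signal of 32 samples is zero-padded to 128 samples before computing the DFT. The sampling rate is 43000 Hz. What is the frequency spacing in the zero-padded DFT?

Original DFT: N = 32, resolution = f_s/N = 43000/32 = 5375/4 Hz
Zero-padded DFT: N = 128, resolution = f_s/N = 43000/128 = 5375/16 Hz
Zero-padding interpolates the spectrum (finer frequency grid)
but does NOT improve the true spectral resolution (ability to resolve close frequencies).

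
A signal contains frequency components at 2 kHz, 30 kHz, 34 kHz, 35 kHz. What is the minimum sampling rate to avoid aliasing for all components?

The highest frequency component is f_max = 35 kHz.
Nyquist rate = 2 * f_max = 2 * 35 kHz = 70 kHz.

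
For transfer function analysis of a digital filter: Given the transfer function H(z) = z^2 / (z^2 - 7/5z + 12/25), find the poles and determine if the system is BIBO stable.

Poles are roots of the denominator: z^2 - 7/5z + 12/25 = 0.
Quadratic formula: z = [-(-7/5) +/- sqrt((-7/5)^2 - 4*(12/25))] / 2
Discriminant = 49/25 - 48/25 = 1/25; sqrt = 1/5.
z = (7/5 +/- 1/5) / 2 => z = 4/5 or z = 3/5.
|p1| = 4/5, |p2| = 3/5.
For BIBO stability, all poles must lie inside the unit circle (|p| < 1).
System is STABLE since both |p| < 1.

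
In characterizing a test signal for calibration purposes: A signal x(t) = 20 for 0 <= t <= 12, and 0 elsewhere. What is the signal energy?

Energy = integral of |x(t)|^2 dt over the signal duration
= 20^2 * 12 = 400 * 12 = 4800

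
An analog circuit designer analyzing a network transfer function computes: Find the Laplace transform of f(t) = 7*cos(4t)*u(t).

Standard pair: cos(wt)*u(t) <-> s/(s^2+w^2)
With w = 4: L{7*cos(4t)*u(t)} = 7s/(s^2+16)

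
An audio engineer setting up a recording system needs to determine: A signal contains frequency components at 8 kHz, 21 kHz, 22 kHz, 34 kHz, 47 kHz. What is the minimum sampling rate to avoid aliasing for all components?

The highest frequency component is f_max = 47 kHz.
Nyquist rate = 2 * f_max = 2 * 47 kHz = 94 kHz.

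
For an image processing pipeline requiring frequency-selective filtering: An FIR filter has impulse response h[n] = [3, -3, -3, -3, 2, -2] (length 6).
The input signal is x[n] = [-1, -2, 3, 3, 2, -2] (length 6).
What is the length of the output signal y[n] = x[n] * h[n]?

For linear convolution, the output length is:
len(y) = len(x) + len(h) - 1 = 6 + 6 - 1 = 11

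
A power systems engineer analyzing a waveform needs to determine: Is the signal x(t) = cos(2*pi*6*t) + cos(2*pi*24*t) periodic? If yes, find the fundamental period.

f1 = 6 Hz, f2 = 24 Hz
Period T1 = 1/6, T2 = 1/24
Ratio T1/T2 = 24/6, which is rational.
The signal is periodic with fundamental period T = 1/GCD(6,24) = 1/6 s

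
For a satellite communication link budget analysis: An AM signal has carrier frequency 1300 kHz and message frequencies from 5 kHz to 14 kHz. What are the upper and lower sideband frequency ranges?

Upper sideband (USB) = fc + [fm_low, fm_high] = 1300 + [5, 14] = [1305, 1314] kHz
Lower sideband (LSB) = fc - [fm_high, fm_low] = 1300 - [14, 5] = [1286, 1295] kHz
Total occupied spectrum: 1286 kHz to 1314 kHz (plus carrier at 1300 kHz)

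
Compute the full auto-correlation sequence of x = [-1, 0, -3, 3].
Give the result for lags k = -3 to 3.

r_xx[k] = sum_m x[m]*x[m+k], indexed from 0, for k = -3 to 3:
  r_xx[-3] = x[3]*x[0] = -3
  r_xx[-2] = x[2]*x[0] + x[3]*x[1] = 3
  r_xx[-1] = x[1]*x[0] + x[2]*x[1] + x[3]*x[2] = -9
  r_xx[0] = x[0]*x[0] + x[1]*x[1] + x[2]*x[2] + x[3]*x[3] = 19
  r_xx[1] = x[0]*x[1] + x[1]*x[2] + x[2]*x[3] = -9
  r_xx[2] = x[0]*x[2] + x[1]*x[3] = 3
  r_xx[3] = x[0]*x[3] = -3
r_xx = [-3, 3, -9, 19, -9, 3, -3]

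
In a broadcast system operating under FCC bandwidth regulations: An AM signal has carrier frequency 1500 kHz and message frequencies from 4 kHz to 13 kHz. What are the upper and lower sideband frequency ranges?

Upper sideband (USB) = fc + [fm_low, fm_high] = 1500 + [4, 13] = [1504, 1513] kHz
Lower sideband (LSB) = fc - [fm_high, fm_low] = 1500 - [13, 4] = [1487, 1496] kHz
Total occupied spectrum: 1487 kHz to 1513 kHz (plus carrier at 1500 kHz)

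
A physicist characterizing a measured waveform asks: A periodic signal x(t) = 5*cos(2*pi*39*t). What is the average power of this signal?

Average power of A*cos(wt) is A^2/2.
P = 5^2 / 2 = 25/2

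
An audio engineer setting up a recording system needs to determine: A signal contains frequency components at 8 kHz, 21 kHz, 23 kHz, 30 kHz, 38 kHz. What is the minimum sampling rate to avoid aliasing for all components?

The highest frequency component is f_max = 38 kHz.
Nyquist rate = 2 * f_max = 2 * 38 kHz = 76 kHz.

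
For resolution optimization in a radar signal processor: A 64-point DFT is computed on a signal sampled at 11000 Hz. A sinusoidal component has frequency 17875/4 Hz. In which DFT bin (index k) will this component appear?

DFT frequency resolution = f_s/N = 11000/64 = 1375/8 Hz
Bin index k = f_signal / resolution = 17875/4 / 1375/8 = 26
The signal frequency 17875/4 Hz falls in DFT bin k = 26.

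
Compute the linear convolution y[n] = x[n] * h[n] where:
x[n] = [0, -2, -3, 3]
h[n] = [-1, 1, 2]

y[n] = sum_k x[k]*h[n-k]. Output length = len(x) + len(h) - 1 = 4 + 3 - 1 = 6.
y[0] = 0*-1 = 0
y[1] = -2*-1 + 0*1 = 2
y[2] = -3*-1 + -2*1 + 0*2 = 1
y[3] = 3*-1 + -3*1 + -2*2 = -10
y[4] = 3*1 + -3*2 = -3
y[5] = 3*2 = 6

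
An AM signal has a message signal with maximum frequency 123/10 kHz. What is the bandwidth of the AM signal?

In AM (double-sideband), the bandwidth is twice the message frequency.
BW = 2 * f_m = 2 * 123/10 kHz = 123/5 kHz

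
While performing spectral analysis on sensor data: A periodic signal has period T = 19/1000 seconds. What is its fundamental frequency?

The fundamental frequency is the reciprocal of the period.
f = 1/T = 1/(19/1000) = 1000/19 Hz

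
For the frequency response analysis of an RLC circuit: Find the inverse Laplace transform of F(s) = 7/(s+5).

Standard pair: k/(s+a) <-> k*e^(-at)*u(t)
With k=7, a=5: f(t) = 7*e^(-5t)*u(t)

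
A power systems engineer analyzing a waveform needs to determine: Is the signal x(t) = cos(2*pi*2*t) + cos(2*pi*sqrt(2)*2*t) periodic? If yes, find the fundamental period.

f1 = 2 Hz, f2 = 2*sqrt(2) Hz
Ratio f2/f1 = sqrt(2), which is irrational.
Since the frequency ratio is irrational, no common period exists.
The signal is not periodic.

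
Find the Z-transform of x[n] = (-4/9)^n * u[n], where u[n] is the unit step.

The Z-transform of a^n * u[n] is z/(z-a) for |z| > |a|.
Here a = -4/9, so X(z) = z/(z - (-4/9)) = 9z/(9z + 4)
ROC: |z| > 4/9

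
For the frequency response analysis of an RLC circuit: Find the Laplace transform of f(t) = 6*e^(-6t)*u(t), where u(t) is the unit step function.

Standard Laplace transform pair:
e^(-at)*u(t) <-> 1/(s+a)
With a = 6: L{6*e^(-6t)*u(t)} = 6/(s+6), ROC: Re(s) > -6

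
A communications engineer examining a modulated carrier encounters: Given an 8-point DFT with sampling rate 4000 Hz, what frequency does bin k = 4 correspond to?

The frequency of DFT bin k is: f_k = k * f_s / N
f_4 = 4 * 4000 / 8 = 2000 Hz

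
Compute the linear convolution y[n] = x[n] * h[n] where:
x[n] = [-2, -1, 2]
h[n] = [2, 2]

y[n] = sum_k x[k]*h[n-k]. Output length = len(x) + len(h) - 1 = 3 + 2 - 1 = 4.
y[0] = -2*2 = -4
y[1] = -1*2 + -2*2 = -6
y[2] = 2*2 + -1*2 = 2
y[3] = 2*2 = 4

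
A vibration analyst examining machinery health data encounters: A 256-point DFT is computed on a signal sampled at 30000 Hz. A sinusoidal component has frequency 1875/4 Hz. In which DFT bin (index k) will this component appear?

DFT frequency resolution = f_s/N = 30000/256 = 1875/16 Hz
Bin index k = f_signal / resolution = 1875/4 / 1875/16 = 4
The signal frequency 1875/4 Hz falls in DFT bin k = 4.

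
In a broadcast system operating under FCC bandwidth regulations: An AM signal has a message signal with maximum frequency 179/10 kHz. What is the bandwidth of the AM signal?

In AM (double-sideband), the bandwidth is twice the message frequency.
BW = 2 * f_m = 2 * 179/10 kHz = 179/5 kHz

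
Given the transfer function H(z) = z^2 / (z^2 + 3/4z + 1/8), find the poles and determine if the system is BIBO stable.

Poles are roots of the denominator: z^2 + 3/4z + 1/8 = 0.
Quadratic formula: z = [-(3/4) +/- sqrt((3/4)^2 - 4*(1/8))] / 2
Discriminant = 9/16 - 1/2 = 1/16; sqrt = 1/4.
z = (-3/4 +/- 1/4) / 2 => z = -1/4 or z = -1/2.
|p1| = 1/4, |p2| = 1/2.
For BIBO stability, all poles must lie inside the unit circle (|p| < 1).
System is STABLE since both |p| < 1.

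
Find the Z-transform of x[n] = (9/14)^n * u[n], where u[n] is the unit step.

The Z-transform of a^n * u[n] is z/(z-a) for |z| > |a|.
Here a = 9/14, so X(z) = z/(z - (9/14)) = 14z/(14z - 9)
ROC: |z| > 9/14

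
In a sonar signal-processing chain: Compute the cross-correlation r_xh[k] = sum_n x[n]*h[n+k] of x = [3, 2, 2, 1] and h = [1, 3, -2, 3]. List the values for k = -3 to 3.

Both sequences indexed from 0 and zero outside their support.
Lags with overlap: k = -3 to 3.
  r_xh[-3] = x[3]*h[0] = 1
  r_xh[-2] = x[2]*h[0] + x[3]*h[1] = 5
  r_xh[-1] = x[1]*h[0] + x[2]*h[1] + x[3]*h[2] = 6
  r_xh[0] = x[0]*h[0] + x[1]*h[1] + x[2]*h[2] + x[3]*h[3] = 8
  r_xh[1] = x[0]*h[1] + x[1]*h[2] + x[2]*h[3] = 11
  r_xh[2] = x[0]*h[2] + x[1]*h[3] = 0
  r_xh[3] = x[0]*h[3] = 9
r_xh = [1, 5, 6, 8, 11, 0, 9] (for k = -3, ..., 3)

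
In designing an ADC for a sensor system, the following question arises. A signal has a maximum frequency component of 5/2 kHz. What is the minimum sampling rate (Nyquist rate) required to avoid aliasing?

By the Nyquist-Shannon sampling theorem,
the minimum sampling rate (Nyquist rate) must be at least 2 * f_max.
Nyquist rate = 2 * 5/2 kHz = 5 kHz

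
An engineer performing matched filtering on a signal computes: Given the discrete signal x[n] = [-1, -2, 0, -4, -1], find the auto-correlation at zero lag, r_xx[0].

The auto-correlation at zero lag r_xx[0] equals the signal energy.
r_xx[0] = sum of x[n]^2 = (-1)^2 + (-2)^2 + 0^2 + (-4)^2 + (-1)^2
= 1 + 4 + 0 + 16 + 1 = 22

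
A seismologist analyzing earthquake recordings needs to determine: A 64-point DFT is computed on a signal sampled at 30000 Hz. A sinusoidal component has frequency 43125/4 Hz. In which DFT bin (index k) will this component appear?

DFT frequency resolution = f_s/N = 30000/64 = 1875/4 Hz
Bin index k = f_signal / resolution = 43125/4 / 1875/4 = 23
The signal frequency 43125/4 Hz falls in DFT bin k = 23.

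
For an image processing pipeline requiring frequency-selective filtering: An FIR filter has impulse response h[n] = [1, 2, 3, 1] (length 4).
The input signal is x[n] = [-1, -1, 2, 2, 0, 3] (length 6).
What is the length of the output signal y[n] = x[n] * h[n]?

For linear convolution, the output length is:
len(y) = len(x) + len(h) - 1 = 6 + 4 - 1 = 9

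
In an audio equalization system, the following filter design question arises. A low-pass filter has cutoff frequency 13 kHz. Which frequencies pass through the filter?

A low-pass filter passes all frequencies below the cutoff frequency 13 kHz and attenuates higher frequencies.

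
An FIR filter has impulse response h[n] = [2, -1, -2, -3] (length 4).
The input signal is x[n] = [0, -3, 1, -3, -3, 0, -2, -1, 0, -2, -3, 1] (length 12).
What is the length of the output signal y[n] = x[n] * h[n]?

For linear convolution, the output length is:
len(y) = len(x) + len(h) - 1 = 12 + 4 - 1 = 15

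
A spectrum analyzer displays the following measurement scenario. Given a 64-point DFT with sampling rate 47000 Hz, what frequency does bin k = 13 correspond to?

The frequency of DFT bin k is: f_k = k * f_s / N
f_13 = 13 * 47000 / 64 = 76375/8 Hz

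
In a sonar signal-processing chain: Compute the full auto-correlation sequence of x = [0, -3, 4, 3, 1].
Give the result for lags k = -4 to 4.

r_xx[k] = sum_m x[m]*x[m+k], indexed from 0, for k = -4 to 4:
  r_xx[-4] = x[4]*x[0] = 0
  r_xx[-3] = x[3]*x[0] + x[4]*x[1] = -3
  r_xx[-2] = x[2]*x[0] + x[3]*x[1] + x[4]*x[2] = -5
  r_xx[-1] = x[1]*x[0] + x[2]*x[1] + x[3]*x[2] + x[4]*x[3] = 3
  r_xx[0] = x[0]*x[0] + x[1]*x[1] + x[2]*x[2] + x[3]*x[3] + x[4]*x[4] = 35
  r_xx[1] = x[0]*x[1] + x[1]*x[2] + x[2]*x[3] + x[3]*x[4] = 3
  r_xx[2] = x[0]*x[2] + x[1]*x[3] + x[2]*x[4] = -5
  r_xx[3] = x[0]*x[3] + x[1]*x[4] = -3
  r_xx[4] = x[0]*x[4] = 0
r_xx = [0, -3, -5, 3, 35, 3, -5, -3, 0]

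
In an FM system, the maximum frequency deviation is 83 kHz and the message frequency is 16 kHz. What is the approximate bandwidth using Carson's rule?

Carson's rule: BW = 2*(delta_f + f_m)
= 2*(83 + 16) kHz = 198 kHz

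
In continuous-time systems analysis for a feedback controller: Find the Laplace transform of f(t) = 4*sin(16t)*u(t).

Standard pair: sin(wt)*u(t) <-> w/(s^2+w^2)
With w = 16: L{4*sin(16t)*u(t)} = 64/(s^2+256)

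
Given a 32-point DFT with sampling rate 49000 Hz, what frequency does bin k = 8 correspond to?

The frequency of DFT bin k is: f_k = k * f_s / N
f_8 = 8 * 49000 / 32 = 12250 Hz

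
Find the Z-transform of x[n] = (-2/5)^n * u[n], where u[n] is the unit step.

The Z-transform of a^n * u[n] is z/(z-a) for |z| > |a|.
Here a = -2/5, so X(z) = z/(z - (-2/5)) = 5z/(5z + 2)
ROC: |z| > 2/5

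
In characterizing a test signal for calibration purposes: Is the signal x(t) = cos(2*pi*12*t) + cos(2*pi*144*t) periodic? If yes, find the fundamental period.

f1 = 12 Hz, f2 = 144 Hz
Period T1 = 1/12, T2 = 1/144
Ratio T1/T2 = 144/12, which is rational.
The signal is periodic with fundamental period T = 1/GCD(12,144) = 1/12 s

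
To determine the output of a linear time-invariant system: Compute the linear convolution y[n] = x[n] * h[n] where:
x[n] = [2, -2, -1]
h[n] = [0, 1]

y[n] = sum_k x[k]*h[n-k]. Output length = len(x) + len(h) - 1 = 3 + 2 - 1 = 4.
y[0] = 2*0 = 0
y[1] = -2*0 + 2*1 = 2
y[2] = -1*0 + -2*1 = -2
y[3] = -1*1 = -1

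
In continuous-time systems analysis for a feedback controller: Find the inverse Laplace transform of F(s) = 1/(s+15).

Standard pair: k/(s+a) <-> k*e^(-at)*u(t)
With k=1, a=15: f(t) = e^(-15t)*u(t)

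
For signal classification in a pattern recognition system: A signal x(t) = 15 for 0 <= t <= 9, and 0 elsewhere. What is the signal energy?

Energy = integral of |x(t)|^2 dt over the signal duration
= 15^2 * 9 = 225 * 9 = 2025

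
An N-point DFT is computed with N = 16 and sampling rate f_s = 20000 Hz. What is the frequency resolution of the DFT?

DFT frequency resolution = f_s / N
= 20000 / 16 = 1250 Hz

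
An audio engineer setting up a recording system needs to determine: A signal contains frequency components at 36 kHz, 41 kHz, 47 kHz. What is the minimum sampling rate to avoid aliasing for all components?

The highest frequency component is f_max = 47 kHz.
Nyquist rate = 2 * f_max = 2 * 47 kHz = 94 kHz.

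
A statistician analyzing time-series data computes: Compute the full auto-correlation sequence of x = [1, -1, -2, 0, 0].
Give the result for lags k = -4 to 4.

r_xx[k] = sum_m x[m]*x[m+k], indexed from 0, for k = -4 to 4:
  r_xx[-4] = x[4]*x[0] = 0
  r_xx[-3] = x[3]*x[0] + x[4]*x[1] = 0
  r_xx[-2] = x[2]*x[0] + x[3]*x[1] + x[4]*x[2] = -2
  r_xx[-1] = x[1]*x[0] + x[2]*x[1] + x[3]*x[2] + x[4]*x[3] = 1
  r_xx[0] = x[0]*x[0] + x[1]*x[1] + x[2]*x[2] + x[3]*x[3] + x[4]*x[4] = 6
  r_xx[1] = x[0]*x[1] + x[1]*x[2] + x[2]*x[3] + x[3]*x[4] = 1
  r_xx[2] = x[0]*x[2] + x[1]*x[3] + x[2]*x[4] = -2
  r_xx[3] = x[0]*x[3] + x[1]*x[4] = 0
  r_xx[4] = x[0]*x[4] = 0
r_xx = [0, 0, -2, 1, 6, 1, -2, 0, 0]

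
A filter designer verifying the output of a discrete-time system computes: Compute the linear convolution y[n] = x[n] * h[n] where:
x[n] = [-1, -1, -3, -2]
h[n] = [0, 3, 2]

y[n] = sum_k x[k]*h[n-k]. Output length = len(x) + len(h) - 1 = 4 + 3 - 1 = 6.
y[0] = -1*0 = 0
y[1] = -1*0 + -1*3 = -3
y[2] = -3*0 + -1*3 + -1*2 = -5
y[3] = -2*0 + -3*3 + -1*2 = -11
y[4] = -2*3 + -3*2 = -12
y[5] = -2*2 = -4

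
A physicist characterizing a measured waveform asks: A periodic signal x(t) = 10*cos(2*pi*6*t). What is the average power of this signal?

Average power of A*cos(wt) is A^2/2.
P = 10^2 / 2 = 100/2 = 50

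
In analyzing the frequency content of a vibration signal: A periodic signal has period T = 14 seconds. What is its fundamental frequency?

The fundamental frequency is the reciprocal of the period.
f = 1/T = 1/(14) = 1/14 Hz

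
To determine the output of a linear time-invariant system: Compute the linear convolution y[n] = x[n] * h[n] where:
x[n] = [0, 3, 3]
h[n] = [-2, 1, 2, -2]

y[n] = sum_k x[k]*h[n-k]. Output length = len(x) + len(h) - 1 = 3 + 4 - 1 = 6.
y[0] = 0*-2 = 0
y[1] = 3*-2 + 0*1 = -6
y[2] = 3*-2 + 3*1 + 0*2 = -3
y[3] = 3*1 + 3*2 + 0*-2 = 9
y[4] = 3*2 + 3*-2 = 0
y[5] = 3*-2 = -6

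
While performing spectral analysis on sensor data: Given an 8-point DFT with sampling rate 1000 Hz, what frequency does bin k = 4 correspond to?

The frequency of DFT bin k is: f_k = k * f_s / N
f_4 = 4 * 1000 / 8 = 500 Hz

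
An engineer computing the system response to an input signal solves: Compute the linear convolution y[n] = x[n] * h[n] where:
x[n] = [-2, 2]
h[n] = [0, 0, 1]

y[n] = sum_k x[k]*h[n-k]. Output length = len(x) + len(h) - 1 = 2 + 3 - 1 = 4.
y[0] = -2*0 = 0
y[1] = 2*0 + -2*0 = 0
y[2] = 2*0 + -2*1 = -2
y[3] = 2*1 = 2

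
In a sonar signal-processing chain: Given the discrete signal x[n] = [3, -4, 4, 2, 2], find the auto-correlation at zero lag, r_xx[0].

The auto-correlation at zero lag r_xx[0] equals the signal energy.
r_xx[0] = sum of x[n]^2 = 3^2 + (-4)^2 + 4^2 + 2^2 + 2^2
= 9 + 16 + 16 + 4 + 4 = 49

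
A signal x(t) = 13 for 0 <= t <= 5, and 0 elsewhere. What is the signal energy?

Energy = integral of |x(t)|^2 dt over the signal duration
= 13^2 * 5 = 169 * 5 = 845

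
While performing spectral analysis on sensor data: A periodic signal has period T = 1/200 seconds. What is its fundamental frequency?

The fundamental frequency is the reciprocal of the period.
f = 1/T = 1/(1/200) = 200 Hz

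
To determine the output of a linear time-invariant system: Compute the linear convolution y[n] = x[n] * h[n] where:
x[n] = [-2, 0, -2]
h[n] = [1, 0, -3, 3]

y[n] = sum_k x[k]*h[n-k]. Output length = len(x) + len(h) - 1 = 3 + 4 - 1 = 6.
y[0] = -2*1 = -2
y[1] = 0*1 + -2*0 = 0
y[2] = -2*1 + 0*0 + -2*-3 = 4
y[3] = -2*0 + 0*-3 + -2*3 = -6
y[4] = -2*-3 + 0*3 = 6
y[5] = -2*3 = -6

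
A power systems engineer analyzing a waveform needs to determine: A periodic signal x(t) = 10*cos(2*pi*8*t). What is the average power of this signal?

Average power of A*cos(wt) is A^2/2.
P = 10^2 / 2 = 100/2 = 50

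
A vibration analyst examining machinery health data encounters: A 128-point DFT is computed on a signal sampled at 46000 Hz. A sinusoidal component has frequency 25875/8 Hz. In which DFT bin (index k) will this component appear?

DFT frequency resolution = f_s/N = 46000/128 = 2875/8 Hz
Bin index k = f_signal / resolution = 25875/8 / 2875/8 = 9
The signal frequency 25875/8 Hz falls in DFT bin k = 9.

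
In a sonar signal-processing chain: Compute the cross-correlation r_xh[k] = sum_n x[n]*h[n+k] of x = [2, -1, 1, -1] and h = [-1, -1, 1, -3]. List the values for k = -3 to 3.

Both sequences indexed from 0 and zero outside their support.
Lags with overlap: k = -3 to 3.
  r_xh[-3] = x[3]*h[0] = 1
  r_xh[-2] = x[2]*h[0] + x[3]*h[1] = 0
  r_xh[-1] = x[1]*h[0] + x[2]*h[1] + x[3]*h[2] = -1
  r_xh[0] = x[0]*h[0] + x[1]*h[1] + x[2]*h[2] + x[3]*h[3] = 3
  r_xh[1] = x[0]*h[1] + x[1]*h[2] + x[2]*h[3] = -6
  r_xh[2] = x[0]*h[2] + x[1]*h[3] = 5
  r_xh[3] = x[0]*h[3] = -6
r_xh = [1, 0, -1, 3, -6, 5, -6] (for k = -3, ..., 3)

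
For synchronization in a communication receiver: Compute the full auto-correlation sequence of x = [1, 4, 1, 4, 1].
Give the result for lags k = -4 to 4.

r_xx[k] = sum_m x[m]*x[m+k], indexed from 0, for k = -4 to 4:
  r_xx[-4] = x[4]*x[0] = 1
  r_xx[-3] = x[3]*x[0] + x[4]*x[1] = 8
  r_xx[-2] = x[2]*x[0] + x[3]*x[1] + x[4]*x[2] = 18
  r_xx[-1] = x[1]*x[0] + x[2]*x[1] + x[3]*x[2] + x[4]*x[3] = 16
  r_xx[0] = x[0]*x[0] + x[1]*x[1] + x[2]*x[2] + x[3]*x[3] + x[4]*x[4] = 35
  r_xx[1] = x[0]*x[1] + x[1]*x[2] + x[2]*x[3] + x[3]*x[4] = 16
  r_xx[2] = x[0]*x[2] + x[1]*x[3] + x[2]*x[4] = 18
  r_xx[3] = x[0]*x[3] + x[1]*x[4] = 8
  r_xx[4] = x[0]*x[4] = 1
r_xx = [1, 8, 18, 16, 35, 16, 18, 8, 1]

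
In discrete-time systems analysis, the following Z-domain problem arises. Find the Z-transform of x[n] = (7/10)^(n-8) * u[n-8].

Time-shifting property: if X(z) = Z{x[n]}, then Z{x[n-d]} = z^(-d) * X(z)
X(z) = z/(z - 7/10) for x[n] = (7/10)^n * u[n]
Z{x[n-8]} = z^(-8) * z/(z - 7/10) = z^(-7)/(z - 7/10)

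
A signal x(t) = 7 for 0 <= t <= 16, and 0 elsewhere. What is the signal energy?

Energy = integral of |x(t)|^2 dt over the signal duration
= 7^2 * 16 = 49 * 16 = 784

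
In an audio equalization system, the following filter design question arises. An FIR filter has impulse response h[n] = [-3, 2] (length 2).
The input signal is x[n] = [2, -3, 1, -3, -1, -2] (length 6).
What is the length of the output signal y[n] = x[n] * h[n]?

For linear convolution, the output length is:
len(y) = len(x) + len(h) - 1 = 6 + 2 - 1 = 7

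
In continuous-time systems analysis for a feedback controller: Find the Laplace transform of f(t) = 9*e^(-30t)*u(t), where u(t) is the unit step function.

Standard Laplace transform pair:
e^(-at)*u(t) <-> 1/(s+a)
With a = 30: L{9*e^(-30t)*u(t)} = 9/(s+30), ROC: Re(s) > -30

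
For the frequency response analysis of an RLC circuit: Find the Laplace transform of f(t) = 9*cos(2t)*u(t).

Standard pair: cos(wt)*u(t) <-> s/(s^2+w^2)
With w = 2: L{9*cos(2t)*u(t)} = 9s/(s^2+4)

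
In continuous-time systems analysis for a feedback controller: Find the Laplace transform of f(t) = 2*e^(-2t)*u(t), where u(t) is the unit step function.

Standard Laplace transform pair:
e^(-at)*u(t) <-> 1/(s+a)
With a = 2: L{2*e^(-2t)*u(t)} = 2/(s+2), ROC: Re(s) > -2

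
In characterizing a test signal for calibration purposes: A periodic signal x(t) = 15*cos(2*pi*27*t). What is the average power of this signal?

Average power of A*cos(wt) is A^2/2.
P = 15^2 / 2 = 225/2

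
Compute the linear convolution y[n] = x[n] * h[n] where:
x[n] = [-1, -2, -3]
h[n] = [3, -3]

y[n] = sum_k x[k]*h[n-k]. Output length = len(x) + len(h) - 1 = 3 + 2 - 1 = 4.
y[0] = -1*3 = -3
y[1] = -2*3 + -1*-3 = -3
y[2] = -3*3 + -2*-3 = -3
y[3] = -3*-3 = 9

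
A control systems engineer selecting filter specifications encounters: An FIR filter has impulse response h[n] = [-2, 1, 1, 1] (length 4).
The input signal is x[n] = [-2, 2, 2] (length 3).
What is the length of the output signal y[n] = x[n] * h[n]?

For linear convolution, the output length is:
len(y) = len(x) + len(h) - 1 = 3 + 4 - 1 = 6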